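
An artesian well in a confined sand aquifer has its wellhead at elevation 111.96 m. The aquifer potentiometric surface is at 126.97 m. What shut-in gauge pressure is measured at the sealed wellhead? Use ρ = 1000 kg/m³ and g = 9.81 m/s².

P ≈ 147 kPa

Head above the cap: Δh = 126.97 − 111.96 = 15.01 m.
P = ρgΔh = 1000 × 9.81 × 15.01 = 147248 Pa ≈ 147 kPa.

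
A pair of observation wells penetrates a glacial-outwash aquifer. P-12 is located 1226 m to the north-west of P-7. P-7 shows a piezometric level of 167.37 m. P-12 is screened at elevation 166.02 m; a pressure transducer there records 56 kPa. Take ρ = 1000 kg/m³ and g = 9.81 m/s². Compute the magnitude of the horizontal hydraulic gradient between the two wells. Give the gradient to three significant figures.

i ≈ 0.00356

Total head at P-7: h = 167.37 m (water level in the piezometer is the total head).
Pressure head at P-12: ψ = P/(ρg) = 56×1000 / (1000 × 9.81) = 5.71 m.
Total head at P-12: h = z + ψ = 166.02 + 5.71 = 171.73 m.
Head difference: h(P-7) − h(P-12) = 167.37 − 171.73 = -4.36 m.
Hydraulic gradient: i = |Δh| / L = 4.36 / 1226 = 0.00356.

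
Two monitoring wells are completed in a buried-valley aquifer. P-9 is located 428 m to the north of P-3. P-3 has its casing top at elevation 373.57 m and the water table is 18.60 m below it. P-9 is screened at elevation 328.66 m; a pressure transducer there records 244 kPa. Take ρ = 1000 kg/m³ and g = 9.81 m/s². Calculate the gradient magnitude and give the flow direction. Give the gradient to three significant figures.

Total head at P-3: h = 373.57 − 18.60 = 354.97 m.
Pressure head at P-9: ψ = P/(ρg) = 244×1000 / (1000 × 9.81) = 24.87 m.
Total head at P-9: h = z + ψ = 328.66 + 24.87 = 353.53 m.
Head difference: h(P-3) − h(P-9) = 354.97 − 353.53 = 1.44 m.
Hydraulic gradient: i = |Δh| / L = 1.44 / 428 = 0.00336.
Flow is from higher to lower head: from P-3 toward P-9, i.e. toward the north.

i ≈ 0.00336; groundwater flows toward the north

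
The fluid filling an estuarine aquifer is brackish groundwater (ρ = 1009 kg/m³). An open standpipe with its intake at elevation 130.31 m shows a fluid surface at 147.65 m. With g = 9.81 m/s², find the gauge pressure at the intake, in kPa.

Pressure head ψ = h − z = 147.65 − 130.31 = 17.34 m.
P = ρgψ = 1009 × 9.81 × 17.34 = 171636 Pa ≈ 172 kPa.

P ≈ 172 kPa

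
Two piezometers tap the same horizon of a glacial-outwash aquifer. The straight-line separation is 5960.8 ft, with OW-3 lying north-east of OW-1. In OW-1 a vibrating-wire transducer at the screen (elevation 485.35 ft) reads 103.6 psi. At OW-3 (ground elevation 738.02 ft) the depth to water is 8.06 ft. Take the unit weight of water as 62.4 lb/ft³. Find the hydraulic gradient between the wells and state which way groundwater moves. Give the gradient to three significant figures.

i ≈ 0.000928; groundwater flows toward the south-west

Pressure head at OW-1: ψ = 144·P/γ = 144 × 103.6 / 62.4 = 239.08 ft.
Total head at OW-1: h = z + ψ = 485.35 + 239.08 = 724.43 ft.
Total head at OW-3: h = 738.02 − 8.06 = 729.96 ft.
Head difference: h(OW-1) − h(OW-3) = 724.43 − 729.96 = -5.53 ft.
Hydraulic gradient: i = |Δh| / L = 5.53 / 5960.8 = 0.000928.
Flow is from higher to lower head: from OW-3 toward OW-1, i.e. toward the south-west.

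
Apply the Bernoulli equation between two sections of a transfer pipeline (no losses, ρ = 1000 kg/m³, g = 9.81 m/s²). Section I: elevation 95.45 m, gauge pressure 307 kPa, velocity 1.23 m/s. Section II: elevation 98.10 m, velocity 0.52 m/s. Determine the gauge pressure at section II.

Pressure head at I: ψ₁ = P₁/(ρg) = 307×1000 / (1000 × 9.81) = 31.29 m.
Velocity heads: v₁²/2g = 1.23²/19.62 = 0.077 m; v₂²/2g = 0.52²/19.62 = 0.014 m.
Total head H = z₁ + ψ₁ + v₁²/2g = 95.45 + 31.29 + 0.077 = 126.82 m.
ψ₂ = H − z₂ − v₂²/2g = 126.82 − 98.10 − 0.014 = 28.71 m.
P₂ = ρgψ₂ = 1000 × 9.81 × 28.71 ≈ 282 kPa.

P₂ ≈ 282 kPa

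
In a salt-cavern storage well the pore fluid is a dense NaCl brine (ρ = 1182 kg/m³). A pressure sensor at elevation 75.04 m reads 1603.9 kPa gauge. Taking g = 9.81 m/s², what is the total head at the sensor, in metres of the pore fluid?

ψ = P/(ρg) = 1603.9×1000 / (1182 × 9.81) = 138.32 m.
h = z + ψ = 75.04 + 138.32 = 213.36 m.

h ≈ 213.36 m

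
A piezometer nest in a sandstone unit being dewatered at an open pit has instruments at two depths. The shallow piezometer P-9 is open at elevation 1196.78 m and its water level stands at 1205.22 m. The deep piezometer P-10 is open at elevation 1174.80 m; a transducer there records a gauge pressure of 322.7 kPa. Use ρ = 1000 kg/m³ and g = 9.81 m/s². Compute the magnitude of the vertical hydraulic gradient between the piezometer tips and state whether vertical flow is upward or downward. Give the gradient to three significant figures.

|i_v| ≈ 0.113; vertical flow is upward

Total head at P-9: h = 1205.22 m (water level in the standpipe).
Pressure head at P-10: ψ = P/(ρg) = 322.7×1000 / (1000 × 9.81) = 32.90 m.
Total head at P-10: h = z + ψ = 1174.80 + 32.90 = 1207.70 m.
Δh = h(P-9) − h(P-10) = 1205.22 − 1207.70 = -2.48 m.
Vertical separation Δz = 1196.78 − 1174.80 = 21.98 m.
|i_v| = |Δh| / Δz = 2.48 / 21.98 = 0.113.
Head is higher in the deep piezometer, so vertical flow is upward (discharge condition).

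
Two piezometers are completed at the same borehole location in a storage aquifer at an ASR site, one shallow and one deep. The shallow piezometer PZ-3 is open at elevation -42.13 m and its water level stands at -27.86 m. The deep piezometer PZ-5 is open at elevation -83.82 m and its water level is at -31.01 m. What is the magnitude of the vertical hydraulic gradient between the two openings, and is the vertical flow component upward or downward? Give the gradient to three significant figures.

|i_v| ≈ 0.0756; vertical flow is downward

Total head at PZ-3: h = -27.86 m (water level in the standpipe).
Total head at PZ-5: h = -31.01 m.
Δh = h(PZ-3) − h(PZ-5) = -27.86 − (-31.01) = 3.15 m.
Vertical separation Δz = -42.13 − (-83.82) = 41.69 m.
|i_v| = |Δh| / Δz = 3.15 / 41.69 = 0.0756.
Head is higher in the shallow piezometer, so vertical flow is downward (recharge condition).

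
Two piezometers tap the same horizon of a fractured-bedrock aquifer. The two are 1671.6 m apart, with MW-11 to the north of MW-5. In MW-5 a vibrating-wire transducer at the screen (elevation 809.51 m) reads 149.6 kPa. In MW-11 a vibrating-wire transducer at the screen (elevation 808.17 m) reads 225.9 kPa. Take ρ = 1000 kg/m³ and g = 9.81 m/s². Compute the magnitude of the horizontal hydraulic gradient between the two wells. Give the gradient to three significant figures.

i ≈ 0.00385

Pressure head at MW-5: ψ = P/(ρg) = 149.6×1000 / (1000 × 9.81) = 15.25 m.
Total head at MW-5: h = z + ψ = 809.51 + 15.25 = 824.76 m.
Pressure head at MW-11: ψ = P/(ρg) = 225.9×1000 / (1000 × 9.81) = 23.03 m.
Total head at MW-11: h = z + ψ = 808.17 + 23.03 = 831.20 m.
Head difference: h(MW-5) − h(MW-11) = 824.76 − 831.20 = -6.44 m.
Hydraulic gradient: i = |Δh| / L = 6.44 / 1671.6 = 0.00385.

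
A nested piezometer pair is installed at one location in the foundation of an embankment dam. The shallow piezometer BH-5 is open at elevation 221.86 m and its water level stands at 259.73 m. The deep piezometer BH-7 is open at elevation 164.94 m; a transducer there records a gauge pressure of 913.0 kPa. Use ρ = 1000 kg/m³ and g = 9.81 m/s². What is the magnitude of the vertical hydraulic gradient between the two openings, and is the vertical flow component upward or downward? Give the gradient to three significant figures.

Total head at BH-5: h = 259.73 m (water level in the standpipe).
Pressure head at BH-7: ψ = P/(ρg) = 913.0×1000 / (1000 × 9.81) = 93.07 m.
Total head at BH-7: h = z + ψ = 164.94 + 93.07 = 258.01 m.
Δh = h(BH-5) − h(BH-7) = 259.73 − 258.01 = 1.72 m.
Vertical separation Δz = 221.86 − 164.94 = 56.92 m.
|i_v| = |Δh| / Δz = 1.72 / 56.92 = 0.0302.
Head is higher in the shallow piezometer, so vertical flow is downward (recharge condition).

|i_v| ≈ 0.0302; vertical flow is downward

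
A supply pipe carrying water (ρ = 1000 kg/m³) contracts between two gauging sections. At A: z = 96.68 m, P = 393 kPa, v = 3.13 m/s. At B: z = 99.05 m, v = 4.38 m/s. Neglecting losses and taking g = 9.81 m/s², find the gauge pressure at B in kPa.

Pressure head at A: ψ₁ = P₁/(ρg) = 393×1000 / (1000 × 9.81) = 40.06 m.
Velocity heads: v₁²/2g = 3.13²/19.62 = 0.499 m; v₂²/2g = 4.38²/19.62 = 0.978 m.
Total head H = z₁ + ψ₁ + v₁²/2g = 96.68 + 40.06 + 0.499 = 137.24 m.
ψ₂ = H − z₂ − v₂²/2g = 137.24 − 99.05 − 0.978 = 37.21 m.
P₂ = ρgψ₂ = 1000 × 9.81 × 37.21 ≈ 365 kPa.

P₂ ≈ 365 kPa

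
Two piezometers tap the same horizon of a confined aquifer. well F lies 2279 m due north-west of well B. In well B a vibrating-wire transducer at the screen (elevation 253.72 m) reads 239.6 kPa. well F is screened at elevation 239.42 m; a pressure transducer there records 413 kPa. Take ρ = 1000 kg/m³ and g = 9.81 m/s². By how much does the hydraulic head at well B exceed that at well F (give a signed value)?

Δh ≈ -3.38 m

Pressure head at well B: ψ = P/(ρg) = 239.6×1000 / (1000 × 9.81) = 24.42 m.
Total head at well B: h = z + ψ = 253.72 + 24.42 = 278.14 m.
Pressure head at well F: ψ = P/(ρg) = 413×1000 / (1000 × 9.81) = 42.10 m.
Total head at well F: h = z + ψ = 239.42 + 42.10 = 281.52 m.
Head difference: h(well B) − h(well F) = 278.14 − 281.52 = -3.38 m.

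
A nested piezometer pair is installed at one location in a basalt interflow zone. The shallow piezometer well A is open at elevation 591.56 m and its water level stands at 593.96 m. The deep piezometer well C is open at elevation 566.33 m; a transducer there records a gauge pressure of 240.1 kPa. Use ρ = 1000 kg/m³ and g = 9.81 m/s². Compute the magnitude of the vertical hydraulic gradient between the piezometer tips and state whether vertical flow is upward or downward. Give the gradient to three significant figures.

Total head at well A: h = 593.96 m (water level in the standpipe).
Pressure head at well C: ψ = P/(ρg) = 240.1×1000 / (1000 × 9.81) = 24.48 m.
Total head at well C: h = z + ψ = 566.33 + 24.48 = 590.81 m.
Δh = h(well A) − h(well C) = 593.96 − 590.81 = 3.15 m.
Vertical separation Δz = 591.56 − 566.33 = 25.23 m.
|i_v| = |Δh| / Δz = 3.15 / 25.23 = 0.125.
Head is higher in the shallow piezometer, so vertical flow is downward (recharge condition).

|i_v| ≈ 0.125; vertical flow is downward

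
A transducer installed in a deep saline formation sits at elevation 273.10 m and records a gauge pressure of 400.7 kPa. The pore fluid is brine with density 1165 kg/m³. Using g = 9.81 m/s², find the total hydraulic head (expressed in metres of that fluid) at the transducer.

h ≈ 308.16 m

ψ = P/(ρg) = 400.7×1000 / (1165 × 9.81) = 35.06 m.
h = z + ψ = 273.10 + 35.06 = 308.16 m.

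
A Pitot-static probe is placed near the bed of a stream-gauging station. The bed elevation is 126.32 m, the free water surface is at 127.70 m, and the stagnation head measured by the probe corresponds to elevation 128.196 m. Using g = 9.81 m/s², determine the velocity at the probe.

v ≈ 3.12 m/s

Near the bed, under hydrostatic conditions, the piezometric head (z + ψ) equals the free-surface elevation, 127.70 m.
Velocity head = total − piezometric = 128.196 − 127.70 = 0.496 m.
v = √(2g·h_v) = √(2 × 9.81 × 0.496) = 3.12 m/s.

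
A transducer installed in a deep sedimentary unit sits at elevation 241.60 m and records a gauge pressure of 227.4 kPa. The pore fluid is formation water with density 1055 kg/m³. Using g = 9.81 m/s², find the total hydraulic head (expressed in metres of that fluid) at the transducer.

ψ = P/(ρg) = 227.4×1000 / (1055 × 9.81) = 21.97 m.
h = z + ψ = 241.60 + 21.97 = 263.57 m.

h ≈ 263.57 m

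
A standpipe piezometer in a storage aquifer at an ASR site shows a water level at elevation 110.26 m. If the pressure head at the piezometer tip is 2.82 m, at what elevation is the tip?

z = h − ψ = 110.26 − 2.82 = 107.44 m.

z ≈ 107.44 m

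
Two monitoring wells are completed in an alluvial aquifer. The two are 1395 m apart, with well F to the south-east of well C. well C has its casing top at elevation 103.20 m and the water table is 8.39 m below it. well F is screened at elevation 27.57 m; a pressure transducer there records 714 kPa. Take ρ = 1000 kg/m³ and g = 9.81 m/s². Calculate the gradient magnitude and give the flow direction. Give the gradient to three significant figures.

i ≈ 0.00397; groundwater flows toward the north-west

Total head at well C: h = 103.20 − 8.39 = 94.81 m.
Pressure head at well F: ψ = P/(ρg) = 714×1000 / (1000 × 9.81) = 72.78 m.
Total head at well F: h = z + ψ = 27.57 + 72.78 = 100.35 m.
Head difference: h(well C) − h(well F) = 94.81 − 100.35 = -5.54 m.
Hydraulic gradient: i = |Δh| / L = 5.54 / 1395 = 0.00397.
Flow is from higher to lower head: from well F toward well C, i.e. toward the north-west.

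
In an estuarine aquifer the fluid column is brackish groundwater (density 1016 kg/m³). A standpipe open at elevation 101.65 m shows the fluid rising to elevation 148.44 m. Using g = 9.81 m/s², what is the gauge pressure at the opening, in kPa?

P ≈ 466 kPa

Pressure head ψ = h − z = 148.44 − 101.65 = 46.79 m.
P = ρgψ = 1016 × 9.81 × 46.79 = 466354 Pa ≈ 466 kPa.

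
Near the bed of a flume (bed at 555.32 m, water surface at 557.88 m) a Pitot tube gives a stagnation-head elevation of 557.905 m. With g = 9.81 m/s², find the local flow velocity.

Near the bed, under hydrostatic conditions, the piezometric head (z + ψ) equals the free-surface elevation, 557.88 m.
Velocity head = total − piezometric = 557.905 − 557.88 = 0.025 m.
v = √(2g·h_v) = √(2 × 9.81 × 0.025) = 0.700 m/s.

v ≈ 0.700 m/s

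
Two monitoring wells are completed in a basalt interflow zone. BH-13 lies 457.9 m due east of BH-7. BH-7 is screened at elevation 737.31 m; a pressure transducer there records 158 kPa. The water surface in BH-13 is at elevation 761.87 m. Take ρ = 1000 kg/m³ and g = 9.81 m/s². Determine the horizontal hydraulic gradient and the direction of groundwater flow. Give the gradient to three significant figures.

Pressure head at BH-7: ψ = P/(ρg) = 158×1000 / (1000 × 9.81) = 16.11 m.
Total head at BH-7: h = z + ψ = 737.31 + 16.11 = 753.42 m.
Total head at BH-13: h = 761.87 m (water level in the piezometer is the total head).
Head difference: h(BH-7) − h(BH-13) = 753.42 − 761.87 = -8.45 m.
Hydraulic gradient: i = |Δh| / L = 8.45 / 457.9 = 0.0185.
Flow is from higher to lower head: from BH-13 toward BH-7, i.e. toward the west.

i ≈ 0.0185; groundwater flows toward the west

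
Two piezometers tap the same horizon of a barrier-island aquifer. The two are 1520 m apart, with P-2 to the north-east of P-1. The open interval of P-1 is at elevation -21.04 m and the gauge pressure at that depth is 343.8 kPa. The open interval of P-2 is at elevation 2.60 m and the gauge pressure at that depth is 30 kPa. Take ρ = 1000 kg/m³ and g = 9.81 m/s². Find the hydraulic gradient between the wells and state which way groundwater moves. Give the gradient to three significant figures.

i ≈ 0.00549; groundwater flows toward the north-east

Pressure head at P-1: ψ = P/(ρg) = 343.8×1000 / (1000 × 9.81) = 35.05 m.
Total head at P-1: h = z + ψ = -21.04 + 35.05 = 14.01 m.
Pressure head at P-2: ψ = P/(ρg) = 30×1000 / (1000 × 9.81) = 3.06 m.
Total head at P-2: h = z + ψ = 2.60 + 3.06 = 5.66 m.
Head difference: h(P-1) − h(P-2) = 14.01 − 5.66 = 8.35 m.
Hydraulic gradient: i = |Δh| / L = 8.35 / 1520 = 0.00549.
Flow is from higher to lower head: from P-1 toward P-2, i.e. toward the north-east.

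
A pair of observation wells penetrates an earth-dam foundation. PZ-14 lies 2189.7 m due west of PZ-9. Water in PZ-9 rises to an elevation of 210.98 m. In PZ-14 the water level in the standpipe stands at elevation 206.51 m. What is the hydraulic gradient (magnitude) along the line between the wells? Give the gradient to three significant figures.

Total head at PZ-9: h = 210.98 m (water level in the piezometer is the total head).
Total head at PZ-14: h = 206.51 m (water level in the piezometer is the total head).
Head difference: h(PZ-9) − h(PZ-14) = 210.98 − 206.51 = 4.47 m.
Hydraulic gradient: i = |Δh| / L = 4.47 / 2189.7 = 0.00204.

i ≈ 0.00204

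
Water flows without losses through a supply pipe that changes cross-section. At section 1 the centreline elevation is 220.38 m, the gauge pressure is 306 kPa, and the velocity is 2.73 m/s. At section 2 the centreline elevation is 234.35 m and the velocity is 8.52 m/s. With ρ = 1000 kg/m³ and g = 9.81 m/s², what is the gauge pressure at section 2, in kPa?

Pressure head at 1: ψ₁ = P₁/(ρg) = 306×1000 / (1000 × 9.81) = 31.19 m.
Velocity heads: v₁²/2g = 2.73²/19.62 = 0.380 m; v₂²/2g = 8.52²/19.62 = 3.700 m.
Total head H = z₁ + ψ₁ + v₁²/2g = 220.38 + 31.19 + 0.380 = 251.95 m.
ψ₂ = H − z₂ − v₂²/2g = 251.95 − 234.35 − 3.700 = 13.90 m.
P₂ = ρgψ₂ = 1000 × 9.81 × 13.90 ≈ 136 kPa.

P₂ ≈ 136 kPa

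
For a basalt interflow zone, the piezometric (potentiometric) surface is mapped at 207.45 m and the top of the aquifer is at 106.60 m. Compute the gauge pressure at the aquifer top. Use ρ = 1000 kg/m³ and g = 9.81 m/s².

Pressure head at the aquifer top: ψ = h − z = 207.45 − 106.60 = 100.85 m.
P = ρgψ = 1000 × 9.81 × 100.85 = 989338 Pa ≈ 989 kPa.

P ≈ 989 kPa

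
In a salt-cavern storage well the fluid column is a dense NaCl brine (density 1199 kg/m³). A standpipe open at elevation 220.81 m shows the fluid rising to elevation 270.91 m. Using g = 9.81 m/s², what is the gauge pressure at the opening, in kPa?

Pressure head ψ = h − z = 270.91 − 220.81 = 50.10 m.
P = ρgψ = 1199 × 9.81 × 50.10 = 589286 Pa ≈ 589 kPa.

P ≈ 589 kPa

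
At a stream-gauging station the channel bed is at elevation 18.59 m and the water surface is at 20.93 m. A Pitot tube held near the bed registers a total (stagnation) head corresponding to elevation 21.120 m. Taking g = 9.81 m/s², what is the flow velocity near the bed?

Near the bed, under hydrostatic conditions, the piezometric head (z + ψ) equals the free-surface elevation, 20.93 m.
Velocity head = total − piezometric = 21.120 − 20.93 = 0.190 m.
v = √(2g·h_v) = √(2 × 9.81 × 0.190) = 1.93 m/s.

v ≈ 1.93 m/s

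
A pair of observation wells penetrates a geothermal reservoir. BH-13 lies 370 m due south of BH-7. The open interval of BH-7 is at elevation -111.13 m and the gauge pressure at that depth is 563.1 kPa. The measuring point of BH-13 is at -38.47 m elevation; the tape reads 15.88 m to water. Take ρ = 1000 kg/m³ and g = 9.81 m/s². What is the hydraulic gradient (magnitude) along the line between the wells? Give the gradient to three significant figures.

Pressure head at BH-7: ψ = P/(ρg) = 563.1×1000 / (1000 × 9.81) = 57.40 m.
Total head at BH-7: h = z + ψ = -111.13 + 57.40 = -53.73 m.
Total head at BH-13: h = -38.47 − 15.88 = -54.35 m.
Head difference: h(BH-7) − h(BH-13) = -53.73 − (-54.35) = 0.62 m.
Hydraulic gradient: i = |Δh| / L = 0.62 / 370 = 0.00168.

i ≈ 0.00168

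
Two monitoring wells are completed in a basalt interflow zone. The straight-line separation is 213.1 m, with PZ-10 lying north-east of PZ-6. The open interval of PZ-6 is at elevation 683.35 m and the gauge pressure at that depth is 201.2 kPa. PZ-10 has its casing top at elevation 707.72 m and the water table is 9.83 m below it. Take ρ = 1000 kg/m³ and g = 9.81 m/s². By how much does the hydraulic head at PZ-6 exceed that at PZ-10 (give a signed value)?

Pressure head at PZ-6: ψ = P/(ρg) = 201.2×1000 / (1000 × 9.81) = 20.51 m.
Total head at PZ-6: h = z + ψ = 683.35 + 20.51 = 703.86 m.
Total head at PZ-10: h = 707.72 − 9.83 = 697.89 m.
Head difference: h(PZ-6) − h(PZ-10) = 703.86 − 697.89 = 5.97 m.

Δh ≈ 5.97 m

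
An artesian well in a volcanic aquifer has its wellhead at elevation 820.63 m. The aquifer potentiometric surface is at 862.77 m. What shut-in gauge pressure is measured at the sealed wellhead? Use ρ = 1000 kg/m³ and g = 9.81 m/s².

Head above the cap: Δh = 862.77 − 820.63 = 42.14 m.
P = ρgΔh = 1000 × 9.81 × 42.14 = 413393 Pa ≈ 413 kPa.

P ≈ 413 kPa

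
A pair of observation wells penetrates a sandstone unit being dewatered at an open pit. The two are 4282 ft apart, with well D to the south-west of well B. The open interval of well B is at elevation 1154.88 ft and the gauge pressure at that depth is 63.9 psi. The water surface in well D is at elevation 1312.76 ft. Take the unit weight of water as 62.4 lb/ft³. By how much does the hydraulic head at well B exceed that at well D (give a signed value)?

Pressure head at well B: ψ = 144·P/γ = 144 × 63.9 / 62.4 = 147.46 ft.
Total head at well B: h = z + ψ = 1154.88 + 147.46 = 1302.34 ft.
Total head at well D: h = 1312.76 ft (water level in the piezometer is the total head).
Head difference: h(well B) − h(well D) = 1302.34 − 1312.76 = -10.42 ft.

Δh ≈ -10.42 ft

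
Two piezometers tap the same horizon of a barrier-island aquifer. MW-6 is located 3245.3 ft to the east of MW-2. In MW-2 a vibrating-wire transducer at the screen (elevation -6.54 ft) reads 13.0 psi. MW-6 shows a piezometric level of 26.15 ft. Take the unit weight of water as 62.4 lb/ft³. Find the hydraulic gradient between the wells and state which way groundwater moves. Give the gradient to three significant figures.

i ≈ 0.000829; groundwater flows toward the west

Pressure head at MW-2: ψ = 144·P/γ = 144 × 13.0 / 62.4 = 30.00 ft.
Total head at MW-2: h = z + ψ = -6.54 + 30.00 = 23.46 ft.
Total head at MW-6: h = 26.15 ft (water level in the piezometer is the total head).
Head difference: h(MW-2) − h(MW-6) = 23.46 − 26.15 = -2.69 ft.
Hydraulic gradient: i = |Δh| / L = 2.69 / 3245.3 = 0.000829.
Flow is from higher to lower head: from MW-6 toward MW-2, i.e. toward the west.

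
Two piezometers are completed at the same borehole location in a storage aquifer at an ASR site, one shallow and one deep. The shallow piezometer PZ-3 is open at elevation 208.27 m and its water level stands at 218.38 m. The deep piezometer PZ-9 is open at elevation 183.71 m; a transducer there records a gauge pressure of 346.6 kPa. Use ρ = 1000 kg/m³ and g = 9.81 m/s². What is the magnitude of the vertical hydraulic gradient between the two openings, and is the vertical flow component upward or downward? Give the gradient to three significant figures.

Total head at PZ-3: h = 218.38 m (water level in the standpipe).
Pressure head at PZ-9: ψ = P/(ρg) = 346.6×1000 / (1000 × 9.81) = 35.33 m.
Total head at PZ-9: h = z + ψ = 183.71 + 35.33 = 219.04 m.
Δh = h(PZ-3) − h(PZ-9) = 218.38 − 219.04 = -0.66 m.
Vertical separation Δz = 208.27 − 183.71 = 24.56 m.
|i_v| = |Δh| / Δz = 0.66 / 24.56 = 0.0269.
Head is higher in the deep piezometer, so vertical flow is upward (discharge condition).

|i_v| ≈ 0.0269; vertical flow is upward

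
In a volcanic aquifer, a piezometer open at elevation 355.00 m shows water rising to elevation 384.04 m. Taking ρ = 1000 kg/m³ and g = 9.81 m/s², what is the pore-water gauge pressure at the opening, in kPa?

Pressure head ψ = h − z = 384.04 − 355.00 = 29.04 m.
P = ρgψ = 1000 × 9.81 × 29.04 = 284882 Pa ≈ 285 kPa.

P ≈ 285 kPa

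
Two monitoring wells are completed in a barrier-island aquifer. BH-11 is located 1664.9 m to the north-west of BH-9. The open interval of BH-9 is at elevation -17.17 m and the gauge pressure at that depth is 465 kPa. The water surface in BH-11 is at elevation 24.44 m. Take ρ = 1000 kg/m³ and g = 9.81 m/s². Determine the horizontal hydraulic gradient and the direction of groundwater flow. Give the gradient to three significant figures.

i ≈ 0.00348; groundwater flows toward the north-west

Pressure head at BH-9: ψ = P/(ρg) = 465×1000 / (1000 × 9.81) = 47.40 m.
Total head at BH-9: h = z + ψ = -17.17 + 47.40 = 30.23 m.
Total head at BH-11: h = 24.44 m (water level in the piezometer is the total head).
Head difference: h(BH-9) − h(BH-11) = 30.23 − 24.44 = 5.79 m.
Hydraulic gradient: i = |Δh| / L = 5.79 / 1664.9 = 0.00348.
Flow is from higher to lower head: from BH-9 toward BH-11, i.e. toward the north-west.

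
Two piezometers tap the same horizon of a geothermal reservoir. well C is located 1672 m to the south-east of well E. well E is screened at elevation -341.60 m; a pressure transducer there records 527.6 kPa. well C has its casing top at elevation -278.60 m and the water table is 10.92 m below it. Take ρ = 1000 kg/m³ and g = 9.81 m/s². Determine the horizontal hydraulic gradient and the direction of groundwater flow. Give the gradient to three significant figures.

Pressure head at well E: ψ = P/(ρg) = 527.6×1000 / (1000 × 9.81) = 53.78 m.
Total head at well E: h = z + ψ = -341.60 + 53.78 = -287.82 m.
Total head at well C: h = -278.60 − 10.92 = -289.52 m.
Head difference: h(well E) − h(well C) = -287.82 − (-289.52) = 1.70 m.
Hydraulic gradient: i = |Δh| / L = 1.70 / 1672 = 0.00102.
Flow is from higher to lower head: from well E toward well C, i.e. toward the south-east.

i ≈ 0.00102; groundwater flows toward the south-east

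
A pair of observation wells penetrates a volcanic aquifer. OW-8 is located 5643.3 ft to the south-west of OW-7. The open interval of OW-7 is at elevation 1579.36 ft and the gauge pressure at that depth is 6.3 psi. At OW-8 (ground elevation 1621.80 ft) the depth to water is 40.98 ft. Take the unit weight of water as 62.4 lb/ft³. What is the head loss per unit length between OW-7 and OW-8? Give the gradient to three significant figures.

Pressure head at OW-7: ψ = 144·P/γ = 144 × 6.3 / 62.4 = 14.54 ft.
Total head at OW-7: h = z + ψ = 1579.36 + 14.54 = 1593.90 ft.
Total head at OW-8: h = 1621.80 − 40.98 = 1580.82 ft.
Head difference: h(OW-7) − h(OW-8) = 1593.90 − 1580.82 = 13.08 ft.
Hydraulic gradient: i = |Δh| / L = 13.08 / 5643.3 = 0.00232.

i ≈ 0.00232 ft/ft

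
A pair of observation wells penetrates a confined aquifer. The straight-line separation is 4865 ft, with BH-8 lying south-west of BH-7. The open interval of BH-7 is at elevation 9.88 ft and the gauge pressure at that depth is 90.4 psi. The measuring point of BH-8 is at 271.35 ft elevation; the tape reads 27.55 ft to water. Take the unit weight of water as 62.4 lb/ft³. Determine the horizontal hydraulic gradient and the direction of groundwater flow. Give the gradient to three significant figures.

Pressure head at BH-7: ψ = 144·P/γ = 144 × 90.4 / 62.4 = 208.62 ft.
Total head at BH-7: h = z + ψ = 9.88 + 208.62 = 218.50 ft.
Total head at BH-8: h = 271.35 − 27.55 = 243.80 ft.
Head difference: h(BH-7) − h(BH-8) = 218.50 − 243.80 = -25.30 ft.
Hydraulic gradient: i = |Δh| / L = 25.30 / 4865 = 0.00520.
Flow is from higher to lower head: from BH-8 toward BH-7, i.e. toward the north-east.

i ≈ 0.00520; groundwater flows toward the north-east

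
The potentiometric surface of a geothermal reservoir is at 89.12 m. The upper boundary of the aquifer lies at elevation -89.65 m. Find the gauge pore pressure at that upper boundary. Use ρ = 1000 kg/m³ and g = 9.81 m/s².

P ≈ 1750 kPa

Pressure head at the aquifer top: ψ = h − z = 89.12 − (-89.65) = 178.77 m.
P = ρgψ = 1000 × 9.81 × 178.77 = 1753734 Pa ≈ 1750 kPa.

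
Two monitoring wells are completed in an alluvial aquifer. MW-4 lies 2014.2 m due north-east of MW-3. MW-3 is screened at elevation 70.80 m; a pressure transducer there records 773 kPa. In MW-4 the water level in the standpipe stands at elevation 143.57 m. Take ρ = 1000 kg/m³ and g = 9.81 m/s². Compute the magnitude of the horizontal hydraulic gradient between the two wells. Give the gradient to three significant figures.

Pressure head at MW-3: ψ = P/(ρg) = 773×1000 / (1000 × 9.81) = 78.80 m.
Total head at MW-3: h = z + ψ = 70.80 + 78.80 = 149.60 m.
Total head at MW-4: h = 143.57 m (water level in the piezometer is the total head).
Head difference: h(MW-3) − h(MW-4) = 149.60 − 143.57 = 6.03 m.
Hydraulic gradient: i = |Δh| / L = 6.03 / 2014.2 = 0.00299.

i ≈ 0.00299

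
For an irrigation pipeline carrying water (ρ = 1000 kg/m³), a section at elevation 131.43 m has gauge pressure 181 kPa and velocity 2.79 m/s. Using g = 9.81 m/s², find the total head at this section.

h ≈ 150.28 m

Pressure head ψ = P/(ρg) = 181×1000 / (1000 × 9.81) = 18.45 m.
Velocity head = v²/(2g) = 2.79² / (2 × 9.81) = 0.397 m.
h = z + ψ + v²/(2g) = 131.43 + 18.45 + 0.397 = 150.28 m.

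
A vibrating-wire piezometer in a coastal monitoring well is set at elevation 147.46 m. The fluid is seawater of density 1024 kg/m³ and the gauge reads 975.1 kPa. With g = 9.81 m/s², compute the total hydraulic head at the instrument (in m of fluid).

ψ = P/(ρg) = 975.1×1000 / (1024 × 9.81) = 97.07 m.
h = z + ψ = 147.46 + 97.07 = 244.53 m.

h ≈ 244.53 m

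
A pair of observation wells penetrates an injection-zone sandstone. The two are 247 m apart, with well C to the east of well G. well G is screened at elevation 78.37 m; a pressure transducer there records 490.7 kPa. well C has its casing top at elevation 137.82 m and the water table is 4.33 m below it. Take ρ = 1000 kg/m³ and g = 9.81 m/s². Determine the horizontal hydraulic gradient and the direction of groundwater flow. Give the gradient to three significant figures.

i ≈ 0.0206; groundwater flows toward the west

Pressure head at well G: ψ = P/(ρg) = 490.7×1000 / (1000 × 9.81) = 50.02 m.
Total head at well G: h = z + ψ = 78.37 + 50.02 = 128.39 m.
Total head at well C: h = 137.82 − 4.33 = 133.49 m.
Head difference: h(well G) − h(well C) = 128.39 − 133.49 = -5.10 m.
Hydraulic gradient: i = |Δh| / L = 5.10 / 247 = 0.0206.
Flow is from higher to lower head: from well C toward well G, i.e. toward the west.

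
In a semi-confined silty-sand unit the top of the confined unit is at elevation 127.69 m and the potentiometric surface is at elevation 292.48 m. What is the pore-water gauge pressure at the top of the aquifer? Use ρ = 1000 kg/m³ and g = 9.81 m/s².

Pressure head at the aquifer top: ψ = h − z = 292.48 − 127.69 = 164.79 m.
P = ρgψ = 1000 × 9.81 × 164.79 = 1616590 Pa ≈ 1620 kPa.

P ≈ 1620 kPa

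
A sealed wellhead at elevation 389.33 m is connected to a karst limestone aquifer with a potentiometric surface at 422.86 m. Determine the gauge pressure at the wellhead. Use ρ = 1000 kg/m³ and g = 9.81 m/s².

Head above the cap: Δh = 422.86 − 389.33 = 33.53 m.
P = ρgΔh = 1000 × 9.81 × 33.53 = 328929 Pa ≈ 329 kPa.

P ≈ 329 kPa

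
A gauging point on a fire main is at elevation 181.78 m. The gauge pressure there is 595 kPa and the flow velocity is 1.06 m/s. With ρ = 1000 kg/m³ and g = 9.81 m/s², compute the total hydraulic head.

h ≈ 242.49 m

Pressure head ψ = P/(ρg) = 595×1000 / (1000 × 9.81) = 60.65 m.
Velocity head = v²/(2g) = 1.06² / (2 × 9.81) = 0.057 m.
h = z + ψ + v²/(2g) = 181.78 + 60.65 + 0.057 = 242.49 m.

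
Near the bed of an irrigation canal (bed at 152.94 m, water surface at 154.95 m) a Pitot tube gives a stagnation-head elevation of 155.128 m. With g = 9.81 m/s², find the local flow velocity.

v ≈ 1.87 m/s

Near the bed, under hydrostatic conditions, the piezometric head (z + ψ) equals the free-surface elevation, 154.95 m.
Velocity head = total − piezometric = 155.128 − 154.95 = 0.178 m.
v = √(2g·h_v) = √(2 × 9.81 × 0.178) = 1.87 m/s.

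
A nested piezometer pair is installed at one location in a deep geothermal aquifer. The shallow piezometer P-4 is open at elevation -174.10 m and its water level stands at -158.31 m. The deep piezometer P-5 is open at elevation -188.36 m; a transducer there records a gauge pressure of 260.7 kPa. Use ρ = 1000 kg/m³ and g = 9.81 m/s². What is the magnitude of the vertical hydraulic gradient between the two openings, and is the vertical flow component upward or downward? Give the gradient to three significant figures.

Total head at P-4: h = -158.31 m (water level in the standpipe).
Pressure head at P-5: ψ = P/(ρg) = 260.7×1000 / (1000 × 9.81) = 26.57 m.
Total head at P-5: h = z + ψ = -188.36 + 26.57 = -161.79 m.
Δh = h(P-4) − h(P-5) = -158.31 − (-161.79) = 3.48 m.
Vertical separation Δz = -174.10 − (-188.36) = 14.26 m.
|i_v| = |Δh| / Δz = 3.48 / 14.26 = 0.244.
Head is higher in the shallow piezometer, so vertical flow is downward (recharge condition).

|i_v| ≈ 0.244; vertical flow is downward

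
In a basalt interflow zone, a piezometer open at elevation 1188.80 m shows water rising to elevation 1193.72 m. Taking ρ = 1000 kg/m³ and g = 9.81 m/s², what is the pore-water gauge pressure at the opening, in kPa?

P ≈ 48.3 kPa

Pressure head ψ = h − z = 1193.72 − 1188.80 = 4.92 m.
P = ρgψ = 1000 × 9.81 × 4.92 = 48265 Pa ≈ 48.3 kPa.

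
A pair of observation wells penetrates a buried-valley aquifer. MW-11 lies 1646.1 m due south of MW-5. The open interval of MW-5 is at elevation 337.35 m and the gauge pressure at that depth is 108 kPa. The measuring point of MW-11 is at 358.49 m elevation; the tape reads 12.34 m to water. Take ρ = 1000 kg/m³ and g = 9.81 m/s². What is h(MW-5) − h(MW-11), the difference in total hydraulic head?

Δh ≈ 2.21 m

Pressure head at MW-5: ψ = P/(ρg) = 108×1000 / (1000 × 9.81) = 11.01 m.
Total head at MW-5: h = z + ψ = 337.35 + 11.01 = 348.36 m.
Total head at MW-11: h = 358.49 − 12.34 = 346.15 m.
Head difference: h(MW-5) − h(MW-11) = 348.36 − 346.15 = 2.21 m.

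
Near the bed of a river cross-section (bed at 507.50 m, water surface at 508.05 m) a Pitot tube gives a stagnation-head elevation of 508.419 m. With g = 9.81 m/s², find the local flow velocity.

Near the bed, under hydrostatic conditions, the piezometric head (z + ψ) equals the free-surface elevation, 508.05 m.
Velocity head = total − piezometric = 508.419 − 508.05 = 0.369 m.
v = √(2g·h_v) = √(2 × 9.81 × 0.369) = 2.69 m/s.

v ≈ 2.69 m/s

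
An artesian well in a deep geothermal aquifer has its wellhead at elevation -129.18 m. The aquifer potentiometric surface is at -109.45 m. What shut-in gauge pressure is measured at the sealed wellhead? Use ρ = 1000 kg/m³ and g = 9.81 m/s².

P ≈ 194 kPa

Head above the cap: Δh = -109.45 − (-129.18) = 19.73 m.
P = ρgΔh = 1000 × 9.81 × 19.73 = 193551 Pa ≈ 194 kPa.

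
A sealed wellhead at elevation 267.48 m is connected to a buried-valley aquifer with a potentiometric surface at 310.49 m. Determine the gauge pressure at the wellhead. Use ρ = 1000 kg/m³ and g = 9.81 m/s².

P ≈ 422 kPa

Head above the cap: Δh = 310.49 − 267.48 = 43.01 m.
P = ρgΔh = 1000 × 9.81 × 43.01 = 421928 Pa ≈ 422 kPa.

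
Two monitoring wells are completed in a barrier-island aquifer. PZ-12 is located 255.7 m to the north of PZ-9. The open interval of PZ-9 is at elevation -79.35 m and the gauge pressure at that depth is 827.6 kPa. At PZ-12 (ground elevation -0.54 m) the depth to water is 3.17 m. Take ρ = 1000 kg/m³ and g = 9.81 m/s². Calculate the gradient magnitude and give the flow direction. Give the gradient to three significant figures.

i ≈ 0.0341; groundwater flows toward the north

Pressure head at PZ-9: ψ = P/(ρg) = 827.6×1000 / (1000 × 9.81) = 84.36 m.
Total head at PZ-9: h = z + ψ = -79.35 + 84.36 = 5.01 m.
Total head at PZ-12: h = -0.54 − 3.17 = -3.71 m.
Head difference: h(PZ-9) − h(PZ-12) = 5.01 − (-3.71) = 8.72 m.
Hydraulic gradient: i = |Δh| / L = 8.72 / 255.7 = 0.0341.
Flow is from higher to lower head: from PZ-9 toward PZ-12, i.e. toward the north.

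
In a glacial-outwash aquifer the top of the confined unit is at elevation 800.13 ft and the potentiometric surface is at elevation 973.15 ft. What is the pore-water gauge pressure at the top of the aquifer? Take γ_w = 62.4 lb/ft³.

P ≈ 75.0 psi

Pressure head at the aquifer top: ψ = h − z = 973.15 − 800.13 = 173.02 ft.
P = γψ/144 = 62.4 × 173.02 / 144 = 75.0 psi.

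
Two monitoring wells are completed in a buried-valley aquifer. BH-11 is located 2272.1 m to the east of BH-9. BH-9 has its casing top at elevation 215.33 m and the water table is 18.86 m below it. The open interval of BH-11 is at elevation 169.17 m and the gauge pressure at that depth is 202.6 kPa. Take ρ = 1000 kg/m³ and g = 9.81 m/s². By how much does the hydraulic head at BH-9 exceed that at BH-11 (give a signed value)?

Δh ≈ 6.65 m

Total head at BH-9: h = 215.33 − 18.86 = 196.47 m.
Pressure head at BH-11: ψ = P/(ρg) = 202.6×1000 / (1000 × 9.81) = 20.65 m.
Total head at BH-11: h = z + ψ = 169.17 + 20.65 = 189.82 m.
Head difference: h(BH-9) − h(BH-11) = 196.47 − 189.82 = 6.65 m.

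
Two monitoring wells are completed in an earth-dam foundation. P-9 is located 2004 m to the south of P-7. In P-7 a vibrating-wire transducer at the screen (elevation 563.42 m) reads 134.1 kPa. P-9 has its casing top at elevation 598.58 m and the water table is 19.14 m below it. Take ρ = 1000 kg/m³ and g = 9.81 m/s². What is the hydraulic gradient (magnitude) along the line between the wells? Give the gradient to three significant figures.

i ≈ 0.00117

Pressure head at P-7: ψ = P/(ρg) = 134.1×1000 / (1000 × 9.81) = 13.67 m.
Total head at P-7: h = z + ψ = 563.42 + 13.67 = 577.09 m.
Total head at P-9: h = 598.58 − 19.14 = 579.44 m.
Head difference: h(P-7) − h(P-9) = 577.09 − 579.44 = -2.35 m.
Hydraulic gradient: i = |Δh| / L = 2.35 / 2004 = 0.00117.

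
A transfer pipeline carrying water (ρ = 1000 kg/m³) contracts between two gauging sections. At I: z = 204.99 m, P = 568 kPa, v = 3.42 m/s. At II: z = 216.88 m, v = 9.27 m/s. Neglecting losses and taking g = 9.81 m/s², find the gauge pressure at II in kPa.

Pressure head at I: ψ₁ = P₁/(ρg) = 568×1000 / (1000 × 9.81) = 57.90 m.
Velocity heads: v₁²/2g = 3.42²/19.62 = 0.596 m; v₂²/2g = 9.27²/19.62 = 4.380 m.
Total head H = z₁ + ψ₁ + v₁²/2g = 204.99 + 57.90 + 0.596 = 263.49 m.
ψ₂ = H − z₂ − v₂²/2g = 263.49 − 216.88 − 4.380 = 42.23 m.
P₂ = ρgψ₂ = 1000 × 9.81 × 42.23 ≈ 414 kPa.

P₂ ≈ 414 kPa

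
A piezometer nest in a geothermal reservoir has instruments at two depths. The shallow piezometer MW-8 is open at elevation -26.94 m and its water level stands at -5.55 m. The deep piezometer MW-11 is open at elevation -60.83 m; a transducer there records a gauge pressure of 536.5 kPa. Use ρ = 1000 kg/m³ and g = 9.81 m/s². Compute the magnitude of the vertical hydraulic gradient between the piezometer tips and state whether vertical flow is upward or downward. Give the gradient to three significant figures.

Total head at MW-8: h = -5.55 m (water level in the standpipe).
Pressure head at MW-11: ψ = P/(ρg) = 536.5×1000 / (1000 × 9.81) = 54.69 m.
Total head at MW-11: h = z + ψ = -60.83 + 54.69 = -6.14 m.
Δh = h(MW-8) − h(MW-11) = -5.55 − (-6.14) = 0.59 m.
Vertical separation Δz = -26.94 − (-60.83) = 33.89 m.
|i_v| = |Δh| / Δz = 0.59 / 33.89 = 0.0174.
Head is higher in the shallow piezometer, so vertical flow is downward (recharge condition).

|i_v| ≈ 0.0174; vertical flow is downward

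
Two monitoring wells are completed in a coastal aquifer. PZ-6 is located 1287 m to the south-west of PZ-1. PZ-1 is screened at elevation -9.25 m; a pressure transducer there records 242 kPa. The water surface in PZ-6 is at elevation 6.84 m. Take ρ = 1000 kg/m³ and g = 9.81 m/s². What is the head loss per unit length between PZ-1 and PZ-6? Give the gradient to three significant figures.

Pressure head at PZ-1: ψ = P/(ρg) = 242×1000 / (1000 × 9.81) = 24.67 m.
Total head at PZ-1: h = z + ψ = -9.25 + 24.67 = 15.42 m.
Total head at PZ-6: h = 6.84 m (water level in the piezometer is the total head).
Head difference: h(PZ-1) − h(PZ-6) = 15.42 − 6.84 = 8.58 m.
Hydraulic gradient: i = |Δh| / L = 8.58 / 1287 = 0.00667.

i ≈ 0.00667 m/m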